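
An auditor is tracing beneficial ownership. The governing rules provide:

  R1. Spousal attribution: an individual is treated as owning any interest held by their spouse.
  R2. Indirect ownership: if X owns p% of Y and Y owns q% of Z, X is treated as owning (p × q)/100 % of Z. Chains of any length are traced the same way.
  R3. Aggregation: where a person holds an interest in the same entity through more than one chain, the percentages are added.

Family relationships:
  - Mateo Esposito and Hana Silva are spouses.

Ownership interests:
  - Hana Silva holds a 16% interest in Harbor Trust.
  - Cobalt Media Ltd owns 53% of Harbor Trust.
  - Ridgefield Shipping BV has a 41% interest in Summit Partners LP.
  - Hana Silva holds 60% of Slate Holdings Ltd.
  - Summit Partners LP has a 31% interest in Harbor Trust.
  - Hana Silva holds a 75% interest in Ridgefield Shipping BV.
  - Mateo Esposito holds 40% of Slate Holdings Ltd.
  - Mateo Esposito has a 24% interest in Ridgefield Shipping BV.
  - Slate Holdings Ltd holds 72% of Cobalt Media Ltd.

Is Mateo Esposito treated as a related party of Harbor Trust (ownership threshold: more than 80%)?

By spousal attribution (R1), Mateo Esposito is treated as also owning Hana Silva's interest in Ridgefield Shipping BV, giving 24% + 75% = 99%.
By spousal attribution (R1), Mateo Esposito is treated as also owning Hana Silva's interest in Slate Holdings Ltd, giving 40% + 60% = 100%.
By spousal attribution (R1), Mateo Esposito is treated as owning Hana Silva's 16% interest in Harbor Trust.
Chain via Ridgefield Shipping BV → Summit Partners LP (R2): 99% × 41% × 31% = 12.5829% of Harbor Trust.
Chain via Slate Holdings Ltd → Cobalt Media Ltd (R2): 100% × 72% × 53% = 38.16% of Harbor Trust.
Direct interest in Harbor Trust: 16%.
Aggregating (R3): 12.5829% + 38.16% + 16% = 66.7429%.
66.7429% does not exceed the 80% threshold, so Mateo is not a related party to Harbor Trust.

No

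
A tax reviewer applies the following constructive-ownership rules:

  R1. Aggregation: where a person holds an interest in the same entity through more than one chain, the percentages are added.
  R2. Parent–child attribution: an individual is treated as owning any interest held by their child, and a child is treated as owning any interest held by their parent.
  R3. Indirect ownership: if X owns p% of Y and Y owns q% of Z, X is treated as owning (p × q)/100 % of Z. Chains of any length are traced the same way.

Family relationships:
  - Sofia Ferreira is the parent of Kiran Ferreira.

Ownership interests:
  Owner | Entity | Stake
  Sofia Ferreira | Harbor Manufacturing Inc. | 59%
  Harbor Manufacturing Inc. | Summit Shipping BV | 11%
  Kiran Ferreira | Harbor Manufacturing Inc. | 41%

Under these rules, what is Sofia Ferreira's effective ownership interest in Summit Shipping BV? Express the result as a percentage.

11%

By parent–child attribution (R2), Sofia Ferreira is treated as also owning Kiran Ferreira's interest in Harbor Manufacturing Inc, giving 59% + 41% = 100%.
Chain via Harbor Manufacturing Inc. (R3): 100% × 11% = 11% of Summit Shipping BV.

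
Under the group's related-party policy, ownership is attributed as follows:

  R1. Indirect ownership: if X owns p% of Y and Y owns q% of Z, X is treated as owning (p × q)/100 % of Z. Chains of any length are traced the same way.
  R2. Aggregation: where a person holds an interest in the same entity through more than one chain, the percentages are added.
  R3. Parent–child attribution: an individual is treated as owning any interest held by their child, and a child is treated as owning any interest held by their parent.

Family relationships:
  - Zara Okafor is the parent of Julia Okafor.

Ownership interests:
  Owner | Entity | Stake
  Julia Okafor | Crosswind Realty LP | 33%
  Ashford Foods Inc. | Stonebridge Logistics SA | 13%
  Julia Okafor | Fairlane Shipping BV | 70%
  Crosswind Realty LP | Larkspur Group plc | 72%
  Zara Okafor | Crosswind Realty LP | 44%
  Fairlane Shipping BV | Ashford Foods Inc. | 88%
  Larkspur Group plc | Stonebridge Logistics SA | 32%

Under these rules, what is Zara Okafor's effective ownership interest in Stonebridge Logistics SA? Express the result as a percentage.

By parent–child attribution (R3), Zara Okafor is treated as also owning Julia Okafor's interest in Crosswind Realty LP, giving 44% + 33% = 77%.
By parent–child attribution (R3), Zara Okafor is treated as owning Julia Okafor's 70% interest in Fairlane Shipping BV.
Chain via Crosswind Realty LP → Larkspur Group plc (R1): 77% × 72% × 32% = 17.7408% of Stonebridge Logistics SA.
Chain via Fairlane Shipping BV → Ashford Foods Inc. (R1): 70% × 88% × 13% = 8.008% of Stonebridge Logistics SA.
Aggregating (R2): 17.7408% + 8.008% = 25.7488%.

25.7488%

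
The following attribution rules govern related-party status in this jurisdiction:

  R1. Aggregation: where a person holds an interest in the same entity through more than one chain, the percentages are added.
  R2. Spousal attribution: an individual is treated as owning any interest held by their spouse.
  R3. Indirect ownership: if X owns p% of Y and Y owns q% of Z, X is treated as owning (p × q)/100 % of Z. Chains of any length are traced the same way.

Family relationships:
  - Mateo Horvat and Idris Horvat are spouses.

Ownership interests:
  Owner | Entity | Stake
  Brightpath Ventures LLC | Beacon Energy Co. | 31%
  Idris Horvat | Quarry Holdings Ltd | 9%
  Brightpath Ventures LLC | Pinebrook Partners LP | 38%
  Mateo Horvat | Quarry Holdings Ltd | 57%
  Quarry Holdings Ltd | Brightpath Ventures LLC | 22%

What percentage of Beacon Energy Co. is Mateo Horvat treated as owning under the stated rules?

By spousal attribution (R2), Mateo Horvat is treated as also owning Idris Horvat's interest in Quarry Holdings Ltd, giving 57% + 9% = 66%.
Chain via Quarry Holdings Ltd → Brightpath Ventures LLC (R3): 66% × 22% × 31% = 4.5012% of Beacon Energy Co.

4.5012%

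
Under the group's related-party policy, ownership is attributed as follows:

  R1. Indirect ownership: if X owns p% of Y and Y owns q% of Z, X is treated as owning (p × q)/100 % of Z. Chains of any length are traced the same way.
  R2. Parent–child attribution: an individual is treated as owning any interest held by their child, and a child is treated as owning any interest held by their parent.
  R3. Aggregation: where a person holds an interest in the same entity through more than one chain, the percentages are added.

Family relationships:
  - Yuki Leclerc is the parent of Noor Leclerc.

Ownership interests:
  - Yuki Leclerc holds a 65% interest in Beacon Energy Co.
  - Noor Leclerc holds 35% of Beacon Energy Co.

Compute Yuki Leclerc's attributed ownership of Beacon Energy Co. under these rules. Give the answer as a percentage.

100%

By parent–child attribution (R2), Yuki Leclerc is treated as also owning Noor Leclerc's interest in Beacon Energy Co, giving 65% + 35% = 100%.
Direct interest in Beacon Energy Co: 100%.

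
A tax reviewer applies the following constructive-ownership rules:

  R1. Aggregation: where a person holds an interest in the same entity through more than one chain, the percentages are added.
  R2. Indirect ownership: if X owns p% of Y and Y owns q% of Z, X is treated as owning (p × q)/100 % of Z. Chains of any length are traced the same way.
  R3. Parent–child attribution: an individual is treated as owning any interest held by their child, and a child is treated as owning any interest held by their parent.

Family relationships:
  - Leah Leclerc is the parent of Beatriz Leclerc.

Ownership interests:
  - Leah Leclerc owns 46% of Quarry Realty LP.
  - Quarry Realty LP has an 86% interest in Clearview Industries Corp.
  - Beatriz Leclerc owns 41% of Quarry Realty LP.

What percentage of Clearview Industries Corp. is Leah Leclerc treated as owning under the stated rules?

By parent–child attribution (R3), Leah Leclerc is treated as also owning Beatriz Leclerc's interest in Quarry Realty LP, giving 46% + 41% = 87%.
Chain via Quarry Realty LP (R2): 87% × 86% = 74.82% of Clearview Industries Corp.

74.82%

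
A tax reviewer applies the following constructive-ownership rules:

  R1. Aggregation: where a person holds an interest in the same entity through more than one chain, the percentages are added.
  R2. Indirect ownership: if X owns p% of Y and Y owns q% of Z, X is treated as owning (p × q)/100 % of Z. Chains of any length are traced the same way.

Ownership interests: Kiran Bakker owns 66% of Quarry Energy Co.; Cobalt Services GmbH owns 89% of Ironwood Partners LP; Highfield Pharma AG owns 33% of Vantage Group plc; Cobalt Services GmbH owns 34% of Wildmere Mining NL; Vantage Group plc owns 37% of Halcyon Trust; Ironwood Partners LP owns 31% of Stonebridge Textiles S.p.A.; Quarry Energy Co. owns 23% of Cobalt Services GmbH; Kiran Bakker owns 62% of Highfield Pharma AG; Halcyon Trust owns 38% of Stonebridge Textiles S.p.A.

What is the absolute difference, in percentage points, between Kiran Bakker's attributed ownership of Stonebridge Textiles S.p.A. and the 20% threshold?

Chain via Highfield Pharma AG → Vantage Group plc → Halcyon Trust (R2): 62% × 33% × 37% × 38% = 2.876676% of Stonebridge Textiles S.p.A.
Chain via Quarry Energy Co. → Cobalt Services GmbH → Ironwood Partners LP (R2): 66% × 23% × 89% × 31% = 4.188162% of Stonebridge Textiles S.p.A.
Aggregating (R1): 2.876676% + 4.188162% = 7.064838%.
7.064838% falls short of the 20% threshold by 12.935162 percentage points.

12.935162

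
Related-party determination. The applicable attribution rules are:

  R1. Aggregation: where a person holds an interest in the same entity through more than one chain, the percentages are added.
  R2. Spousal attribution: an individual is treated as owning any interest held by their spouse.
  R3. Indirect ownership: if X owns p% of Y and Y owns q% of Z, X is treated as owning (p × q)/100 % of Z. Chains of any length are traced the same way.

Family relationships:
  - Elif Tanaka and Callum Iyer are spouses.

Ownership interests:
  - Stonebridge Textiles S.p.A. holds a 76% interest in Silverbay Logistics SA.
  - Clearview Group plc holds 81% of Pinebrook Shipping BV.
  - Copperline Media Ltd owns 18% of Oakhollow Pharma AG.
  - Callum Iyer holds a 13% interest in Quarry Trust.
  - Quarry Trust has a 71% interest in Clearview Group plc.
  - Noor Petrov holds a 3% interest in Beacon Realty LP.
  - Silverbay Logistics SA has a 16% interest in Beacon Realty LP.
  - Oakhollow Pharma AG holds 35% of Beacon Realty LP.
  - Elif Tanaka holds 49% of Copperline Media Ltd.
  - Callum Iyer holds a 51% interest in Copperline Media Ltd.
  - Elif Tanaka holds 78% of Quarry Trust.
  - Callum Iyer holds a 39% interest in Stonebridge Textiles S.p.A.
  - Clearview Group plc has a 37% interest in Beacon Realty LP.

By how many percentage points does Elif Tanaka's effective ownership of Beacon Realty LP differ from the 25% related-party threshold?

By spousal attribution (R2), Elif Tanaka is treated as also owning Callum Iyer's interest in Quarry Trust, giving 78% + 13% = 91%.
By spousal attribution (R2), Elif Tanaka is treated as also owning Callum Iyer's interest in Copperline Media Ltd, giving 49% + 51% = 100%.
By spousal attribution (R2), Elif Tanaka is treated as owning Callum Iyer's 39% interest in Stonebridge Textiles S.p.A.
Chain via Quarry Trust → Clearview Group plc (R3): 91% × 71% × 37% = 23.9057% of Beacon Realty LP.
Chain via Copperline Media Ltd → Oakhollow Pharma AG (R3): 100% × 18% × 35% = 6.3% of Beacon Realty LP.
Chain via Stonebridge Textiles S.p.A. → Silverbay Logistics SA (R3): 39% × 76% × 16% = 4.7424% of Beacon Realty LP.
Aggregating (R1): 23.9057% + 6.3% + 4.7424% = 34.9481%.
34.9481% exceeds the 25% threshold by 9.9481 percentage points.

9.9481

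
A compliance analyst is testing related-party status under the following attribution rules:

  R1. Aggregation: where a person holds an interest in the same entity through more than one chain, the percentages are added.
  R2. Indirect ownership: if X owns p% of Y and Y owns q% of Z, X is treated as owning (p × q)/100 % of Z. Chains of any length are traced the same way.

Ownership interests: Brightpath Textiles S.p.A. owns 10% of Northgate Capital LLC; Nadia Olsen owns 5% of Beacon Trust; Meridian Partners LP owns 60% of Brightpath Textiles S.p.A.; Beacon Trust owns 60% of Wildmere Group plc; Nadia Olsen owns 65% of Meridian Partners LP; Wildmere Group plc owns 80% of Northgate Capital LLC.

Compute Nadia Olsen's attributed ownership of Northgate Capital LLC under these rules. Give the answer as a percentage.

Chain via Beacon Trust → Wildmere Group plc (R2): 5% × 60% × 80% = 2.4% of Northgate Capital LLC.
Chain via Meridian Partners LP → Brightpath Textiles S.p.A. (R2): 65% × 60% × 10% = 3.9% of Northgate Capital LLC.
Aggregating (R1): 2.4% + 3.9% = 6.3%.

6.3%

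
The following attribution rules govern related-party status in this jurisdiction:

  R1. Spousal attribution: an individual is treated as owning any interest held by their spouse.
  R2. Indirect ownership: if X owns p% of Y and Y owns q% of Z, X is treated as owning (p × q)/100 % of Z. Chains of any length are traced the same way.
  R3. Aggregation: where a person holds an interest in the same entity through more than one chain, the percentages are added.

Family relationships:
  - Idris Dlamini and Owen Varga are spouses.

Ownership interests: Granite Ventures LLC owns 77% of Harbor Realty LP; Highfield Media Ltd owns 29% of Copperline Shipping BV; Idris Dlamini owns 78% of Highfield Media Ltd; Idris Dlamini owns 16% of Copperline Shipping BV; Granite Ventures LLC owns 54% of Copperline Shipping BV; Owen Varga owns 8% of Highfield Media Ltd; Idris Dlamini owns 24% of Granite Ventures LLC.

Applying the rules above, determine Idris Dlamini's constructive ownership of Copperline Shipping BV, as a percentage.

53.9%

By spousal attribution (R1), Idris Dlamini is treated as also owning Owen Varga's interest in Highfield Media Ltd, giving 78% + 8% = 86%.
Chain via Highfield Media Ltd (R2): 86% × 29% = 24.94% of Copperline Shipping BV.
Chain via Granite Ventures LLC (R2): 24% × 54% = 12.96% of Copperline Shipping BV.
Direct interest in Copperline Shipping BV: 16%.
Aggregating (R3): 24.94% + 12.96% + 16% = 53.9%.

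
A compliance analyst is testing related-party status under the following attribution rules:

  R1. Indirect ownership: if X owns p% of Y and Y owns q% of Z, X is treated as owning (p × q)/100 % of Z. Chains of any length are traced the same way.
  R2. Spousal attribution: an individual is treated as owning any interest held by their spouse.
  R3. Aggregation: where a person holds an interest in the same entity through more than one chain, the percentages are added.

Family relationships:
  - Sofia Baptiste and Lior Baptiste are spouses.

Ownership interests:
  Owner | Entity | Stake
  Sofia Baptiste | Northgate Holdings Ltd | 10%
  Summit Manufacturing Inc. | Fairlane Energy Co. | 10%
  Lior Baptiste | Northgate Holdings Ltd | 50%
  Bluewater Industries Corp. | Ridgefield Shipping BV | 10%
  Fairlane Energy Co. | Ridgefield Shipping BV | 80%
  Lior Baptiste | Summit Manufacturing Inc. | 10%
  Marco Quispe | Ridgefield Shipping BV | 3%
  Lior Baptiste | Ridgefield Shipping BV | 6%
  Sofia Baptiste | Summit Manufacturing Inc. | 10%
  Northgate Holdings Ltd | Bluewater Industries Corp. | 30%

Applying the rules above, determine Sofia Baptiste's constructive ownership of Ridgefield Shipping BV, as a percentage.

9.4%

By spousal attribution (R2), Sofia Baptiste is treated as also owning Lior Baptiste's interest in Summit Manufacturing Inc, giving 10% + 10% = 20%.
By spousal attribution (R2), Sofia Baptiste is treated as also owning Lior Baptiste's interest in Northgate Holdings Ltd, giving 10% + 50% = 60%.
By spousal attribution (R2), Sofia Baptiste is treated as owning Lior Baptiste's 6% interest in Ridgefield Shipping BV.
Chain via Summit Manufacturing Inc. → Fairlane Energy Co. (R1): 20% × 10% × 80% = 1.6% of Ridgefield Shipping BV.
Chain via Northgate Holdings Ltd → Bluewater Industries Corp. (R1): 60% × 30% × 10% = 1.8% of Ridgefield Shipping BV.
Direct interest in Ridgefield Shipping BV: 6%.
Aggregating (R3): 1.6% + 1.8% + 6% = 9.4%.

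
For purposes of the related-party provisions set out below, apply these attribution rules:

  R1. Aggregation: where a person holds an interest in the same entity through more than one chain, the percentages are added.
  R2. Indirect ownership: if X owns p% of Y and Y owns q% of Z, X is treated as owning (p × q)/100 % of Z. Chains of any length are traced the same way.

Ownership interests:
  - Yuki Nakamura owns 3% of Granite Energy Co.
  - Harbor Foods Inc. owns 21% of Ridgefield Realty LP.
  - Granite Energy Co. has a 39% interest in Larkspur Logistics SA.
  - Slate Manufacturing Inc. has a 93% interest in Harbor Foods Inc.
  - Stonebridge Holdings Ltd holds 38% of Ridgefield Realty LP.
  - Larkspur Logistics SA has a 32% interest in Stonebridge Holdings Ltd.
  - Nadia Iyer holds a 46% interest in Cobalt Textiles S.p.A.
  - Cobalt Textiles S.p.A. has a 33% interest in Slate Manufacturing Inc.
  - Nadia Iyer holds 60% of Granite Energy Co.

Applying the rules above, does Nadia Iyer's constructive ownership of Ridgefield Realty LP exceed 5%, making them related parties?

Chain via Granite Energy Co. → Larkspur Logistics SA → Stonebridge Holdings Ltd (R2): 60% × 39% × 32% × 38% = 2.84544% of Ridgefield Realty LP.
Chain via Cobalt Textiles S.p.A. → Slate Manufacturing Inc. → Harbor Foods Inc. (R2): 46% × 33% × 93% × 21% = 2.964654% of Ridgefield Realty LP.
Aggregating (R1): 2.84544% + 2.964654% = 5.810094%.
5.810094% exceeds the 5% threshold, so Nadia is a related party to Ridgefield Realty LP.

Yes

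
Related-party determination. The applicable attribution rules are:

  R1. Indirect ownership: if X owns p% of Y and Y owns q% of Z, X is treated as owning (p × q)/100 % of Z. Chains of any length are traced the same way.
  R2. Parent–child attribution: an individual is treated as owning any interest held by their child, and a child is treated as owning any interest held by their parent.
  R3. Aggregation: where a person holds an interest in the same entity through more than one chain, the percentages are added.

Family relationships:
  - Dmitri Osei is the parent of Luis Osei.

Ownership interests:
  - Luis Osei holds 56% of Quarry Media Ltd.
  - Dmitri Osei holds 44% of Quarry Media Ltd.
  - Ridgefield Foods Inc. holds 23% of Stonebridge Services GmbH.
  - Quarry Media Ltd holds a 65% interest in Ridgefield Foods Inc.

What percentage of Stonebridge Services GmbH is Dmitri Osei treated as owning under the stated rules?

14.95%

By parent–child attribution (R2), Dmitri Osei is treated as also owning Luis Osei's interest in Quarry Media Ltd, giving 44% + 56% = 100%.
Chain via Quarry Media Ltd → Ridgefield Foods Inc. (R1): 100% × 65% × 23% = 14.95% of Stonebridge Services GmbH.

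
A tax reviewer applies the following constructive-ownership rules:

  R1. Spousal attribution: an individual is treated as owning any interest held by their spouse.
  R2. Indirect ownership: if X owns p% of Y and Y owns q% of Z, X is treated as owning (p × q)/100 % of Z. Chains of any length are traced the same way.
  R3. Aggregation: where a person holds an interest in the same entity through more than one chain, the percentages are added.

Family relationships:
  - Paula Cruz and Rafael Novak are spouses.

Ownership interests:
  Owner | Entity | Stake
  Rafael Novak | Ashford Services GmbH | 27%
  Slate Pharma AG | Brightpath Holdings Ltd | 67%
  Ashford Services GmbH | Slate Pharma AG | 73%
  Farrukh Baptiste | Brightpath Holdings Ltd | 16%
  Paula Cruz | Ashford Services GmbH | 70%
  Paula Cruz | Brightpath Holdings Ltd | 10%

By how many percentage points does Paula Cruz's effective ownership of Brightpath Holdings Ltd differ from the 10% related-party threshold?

47.4427

By spousal attribution (R1), Paula Cruz is treated as also owning Rafael Novak's interest in Ashford Services GmbH, giving 70% + 27% = 97%.
Chain via Ashford Services GmbH → Slate Pharma AG (R2): 97% × 73% × 67% = 47.4427% of Brightpath Holdings Ltd.
Direct interest in Brightpath Holdings Ltd: 10%.
Aggregating (R3): 47.4427% + 10% = 57.4427%.
57.4427% exceeds the 10% threshold by 47.4427 percentage points.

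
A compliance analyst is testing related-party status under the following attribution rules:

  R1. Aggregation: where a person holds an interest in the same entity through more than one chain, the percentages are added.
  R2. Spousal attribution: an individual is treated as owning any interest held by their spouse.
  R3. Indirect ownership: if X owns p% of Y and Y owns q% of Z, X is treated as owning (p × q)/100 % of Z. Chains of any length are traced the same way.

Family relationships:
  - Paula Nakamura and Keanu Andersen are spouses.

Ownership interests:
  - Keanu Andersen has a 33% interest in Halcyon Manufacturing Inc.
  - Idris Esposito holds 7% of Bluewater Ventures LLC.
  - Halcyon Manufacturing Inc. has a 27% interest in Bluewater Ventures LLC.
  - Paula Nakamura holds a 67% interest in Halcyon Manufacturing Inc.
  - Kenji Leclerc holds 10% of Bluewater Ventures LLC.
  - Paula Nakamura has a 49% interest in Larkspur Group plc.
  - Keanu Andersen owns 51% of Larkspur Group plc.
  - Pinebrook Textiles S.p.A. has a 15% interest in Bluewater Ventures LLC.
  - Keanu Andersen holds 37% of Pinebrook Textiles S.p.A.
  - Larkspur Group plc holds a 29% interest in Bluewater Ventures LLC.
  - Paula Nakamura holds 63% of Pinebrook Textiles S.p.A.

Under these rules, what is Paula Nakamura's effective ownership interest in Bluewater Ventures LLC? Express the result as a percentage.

By spousal attribution (R2), Paula Nakamura is treated as also owning Keanu Andersen's interest in Pinebrook Textiles S.p.A, giving 63% + 37% = 100%.
By spousal attribution (R2), Paula Nakamura is treated as also owning Keanu Andersen's interest in Halcyon Manufacturing Inc, giving 67% + 33% = 100%.
By spousal attribution (R2), Paula Nakamura is treated as also owning Keanu Andersen's interest in Larkspur Group plc, giving 49% + 51% = 100%.
Chain via Pinebrook Textiles S.p.A. (R3): 100% × 15% = 15% of Bluewater Ventures LLC.
Chain via Halcyon Manufacturing Inc. (R3): 100% × 27% = 27% of Bluewater Ventures LLC.
Chain via Larkspur Group plc (R3): 100% × 29% = 29% of Bluewater Ventures LLC.
Aggregating (R1): 15% + 27% + 29% = 71%.

71%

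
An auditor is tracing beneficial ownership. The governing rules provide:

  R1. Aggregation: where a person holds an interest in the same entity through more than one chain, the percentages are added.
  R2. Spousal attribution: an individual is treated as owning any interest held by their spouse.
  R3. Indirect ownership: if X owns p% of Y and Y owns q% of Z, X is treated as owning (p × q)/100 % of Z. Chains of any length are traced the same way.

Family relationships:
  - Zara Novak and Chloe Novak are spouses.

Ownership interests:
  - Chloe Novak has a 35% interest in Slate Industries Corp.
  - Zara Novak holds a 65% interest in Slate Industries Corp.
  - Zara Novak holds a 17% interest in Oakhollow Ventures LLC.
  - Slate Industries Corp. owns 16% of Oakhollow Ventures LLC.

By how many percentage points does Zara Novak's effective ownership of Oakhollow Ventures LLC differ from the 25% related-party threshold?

8

By spousal attribution (R2), Zara Novak is treated as also owning Chloe Novak's interest in Slate Industries Corp, giving 65% + 35% = 100%.
Chain via Slate Industries Corp. (R3): 100% × 16% = 16% of Oakhollow Ventures LLC.
Direct interest in Oakhollow Ventures LLC: 17%.
Aggregating (R1): 16% + 17% = 33%.
33% exceeds the 25% threshold by 8 percentage points.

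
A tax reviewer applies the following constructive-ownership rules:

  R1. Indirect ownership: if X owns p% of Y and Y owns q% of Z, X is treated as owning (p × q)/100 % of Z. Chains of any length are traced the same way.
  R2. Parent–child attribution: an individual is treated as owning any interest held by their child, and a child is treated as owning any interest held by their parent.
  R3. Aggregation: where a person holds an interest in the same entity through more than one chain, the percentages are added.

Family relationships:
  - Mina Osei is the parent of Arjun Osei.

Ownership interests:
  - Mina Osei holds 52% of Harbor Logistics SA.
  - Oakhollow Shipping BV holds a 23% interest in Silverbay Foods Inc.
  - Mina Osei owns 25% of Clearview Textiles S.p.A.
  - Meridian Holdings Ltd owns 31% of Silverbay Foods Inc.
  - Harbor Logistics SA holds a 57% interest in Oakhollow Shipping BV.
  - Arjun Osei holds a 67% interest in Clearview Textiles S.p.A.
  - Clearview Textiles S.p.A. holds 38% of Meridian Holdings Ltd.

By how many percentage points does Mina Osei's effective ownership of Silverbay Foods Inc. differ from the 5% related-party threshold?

By parent–child attribution (R2), Mina Osei is treated as also owning Arjun Osei's interest in Clearview Textiles S.p.A, giving 25% + 67% = 92%.
Chain via Clearview Textiles S.p.A. → Meridian Holdings Ltd (R1): 92% × 38% × 31% = 10.8376% of Silverbay Foods Inc.
Chain via Harbor Logistics SA → Oakhollow Shipping BV (R1): 52% × 57% × 23% = 6.8172% of Silverbay Foods Inc.
Aggregating (R3): 10.8376% + 6.8172% = 17.6548%.
17.6548% exceeds the 5% threshold by 12.6548 percentage points.

12.6548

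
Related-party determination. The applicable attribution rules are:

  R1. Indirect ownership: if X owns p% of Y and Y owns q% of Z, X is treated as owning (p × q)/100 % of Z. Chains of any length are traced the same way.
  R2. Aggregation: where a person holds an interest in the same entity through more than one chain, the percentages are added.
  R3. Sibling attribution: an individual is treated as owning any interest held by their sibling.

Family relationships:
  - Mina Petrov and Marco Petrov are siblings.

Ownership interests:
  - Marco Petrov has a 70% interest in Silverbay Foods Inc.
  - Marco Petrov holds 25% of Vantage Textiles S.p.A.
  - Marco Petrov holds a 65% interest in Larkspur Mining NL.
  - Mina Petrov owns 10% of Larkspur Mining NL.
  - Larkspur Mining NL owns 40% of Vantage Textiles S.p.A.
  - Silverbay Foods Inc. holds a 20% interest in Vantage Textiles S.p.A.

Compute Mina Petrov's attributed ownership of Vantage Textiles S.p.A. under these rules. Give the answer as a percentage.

69%

By sibling attribution (R3), Mina Petrov is treated as also owning Marco Petrov's interest in Larkspur Mining NL, giving 10% + 65% = 75%.
By sibling attribution (R3), Mina Petrov is treated as owning Marco Petrov's 70% interest in Silverbay Foods Inc.
By sibling attribution (R3), Mina Petrov is treated as owning Marco Petrov's 25% interest in Vantage Textiles S.p.A.
Chain via Larkspur Mining NL (R1): 75% × 40% = 30% of Vantage Textiles S.p.A.
Chain via Silverbay Foods Inc. (R1): 70% × 20% = 14% of Vantage Textiles S.p.A.
Direct interest in Vantage Textiles S.p.A: 25%.
Aggregating (R2): 30% + 14% + 25% = 69%.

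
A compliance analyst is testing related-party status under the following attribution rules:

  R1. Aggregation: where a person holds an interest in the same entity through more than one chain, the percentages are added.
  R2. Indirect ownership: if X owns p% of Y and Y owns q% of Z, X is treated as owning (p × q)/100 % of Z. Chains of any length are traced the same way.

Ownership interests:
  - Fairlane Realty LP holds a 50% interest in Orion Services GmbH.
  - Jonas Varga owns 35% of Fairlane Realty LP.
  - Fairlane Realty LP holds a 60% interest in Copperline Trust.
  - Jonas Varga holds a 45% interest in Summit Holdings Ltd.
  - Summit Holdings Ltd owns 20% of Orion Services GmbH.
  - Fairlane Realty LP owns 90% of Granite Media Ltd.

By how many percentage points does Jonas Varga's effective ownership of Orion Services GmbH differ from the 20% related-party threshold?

Chain via Fairlane Realty LP (R2): 35% × 50% = 17.5% of Orion Services GmbH.
Chain via Summit Holdings Ltd (R2): 45% × 20% = 9% of Orion Services GmbH.
Aggregating (R1): 17.5% + 9% = 26.5%.
26.5% exceeds the 20% threshold by 6.5 percentage points.

6.5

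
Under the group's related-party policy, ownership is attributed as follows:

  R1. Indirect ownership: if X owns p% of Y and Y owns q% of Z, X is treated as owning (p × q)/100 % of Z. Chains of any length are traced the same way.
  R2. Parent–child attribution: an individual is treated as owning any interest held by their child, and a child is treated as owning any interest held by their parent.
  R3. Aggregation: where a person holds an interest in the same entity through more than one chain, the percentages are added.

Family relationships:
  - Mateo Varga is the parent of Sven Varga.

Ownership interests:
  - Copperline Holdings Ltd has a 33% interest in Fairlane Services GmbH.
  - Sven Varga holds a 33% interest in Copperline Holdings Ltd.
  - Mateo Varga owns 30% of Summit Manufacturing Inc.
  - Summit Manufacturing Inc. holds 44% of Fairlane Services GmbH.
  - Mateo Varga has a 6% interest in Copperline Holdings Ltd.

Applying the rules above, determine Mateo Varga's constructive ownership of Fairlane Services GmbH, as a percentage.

26.07%

By parent–child attribution (R2), Mateo Varga is treated as also owning Sven Varga's interest in Copperline Holdings Ltd, giving 6% + 33% = 39%.
Chain via Summit Manufacturing Inc. (R1): 30% × 44% = 13.2% of Fairlane Services GmbH.
Chain via Copperline Holdings Ltd (R1): 39% × 33% = 12.87% of Fairlane Services GmbH.
Aggregating (R3): 13.2% + 12.87% = 26.07%.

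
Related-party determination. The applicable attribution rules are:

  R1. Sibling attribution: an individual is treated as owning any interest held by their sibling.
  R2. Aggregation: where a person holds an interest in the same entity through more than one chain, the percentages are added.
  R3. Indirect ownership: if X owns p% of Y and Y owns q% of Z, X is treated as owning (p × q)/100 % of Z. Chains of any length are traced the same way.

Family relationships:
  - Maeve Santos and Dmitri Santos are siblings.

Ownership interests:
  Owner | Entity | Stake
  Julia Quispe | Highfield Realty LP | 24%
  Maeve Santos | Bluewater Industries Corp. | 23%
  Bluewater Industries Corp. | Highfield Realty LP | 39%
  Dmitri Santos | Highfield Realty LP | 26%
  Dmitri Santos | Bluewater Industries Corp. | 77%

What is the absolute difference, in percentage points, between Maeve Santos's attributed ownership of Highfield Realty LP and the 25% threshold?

40

By sibling attribution (R1), Maeve Santos is treated as also owning Dmitri Santos's interest in Bluewater Industries Corp, giving 23% + 77% = 100%.
By sibling attribution (R1), Maeve Santos is treated as owning Dmitri Santos's 26% interest in Highfield Realty LP.
Chain via Bluewater Industries Corp. (R3): 100% × 39% = 39% of Highfield Realty LP.
Direct interest in Highfield Realty LP: 26%.
Aggregating (R2): 39% + 26% = 65%.
65% exceeds the 25% threshold by 40 percentage points.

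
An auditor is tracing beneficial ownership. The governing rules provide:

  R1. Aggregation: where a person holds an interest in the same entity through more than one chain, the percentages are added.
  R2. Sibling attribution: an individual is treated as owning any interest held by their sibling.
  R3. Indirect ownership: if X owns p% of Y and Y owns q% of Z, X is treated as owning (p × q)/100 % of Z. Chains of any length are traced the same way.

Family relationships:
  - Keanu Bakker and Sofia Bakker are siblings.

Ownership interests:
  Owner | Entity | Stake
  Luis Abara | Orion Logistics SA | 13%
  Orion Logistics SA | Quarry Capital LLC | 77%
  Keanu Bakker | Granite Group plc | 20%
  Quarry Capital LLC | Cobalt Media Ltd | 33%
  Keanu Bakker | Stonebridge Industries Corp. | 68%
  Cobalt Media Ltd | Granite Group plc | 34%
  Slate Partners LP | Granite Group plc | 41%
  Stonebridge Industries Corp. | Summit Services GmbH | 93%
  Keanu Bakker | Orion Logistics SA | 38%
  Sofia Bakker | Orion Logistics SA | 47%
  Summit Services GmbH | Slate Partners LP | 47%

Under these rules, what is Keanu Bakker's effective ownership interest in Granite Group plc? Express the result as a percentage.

39.529838%

By sibling attribution (R2), Keanu Bakker is treated as also owning Sofia Bakker's interest in Orion Logistics SA, giving 38% + 47% = 85%.
Chain via Orion Logistics SA → Quarry Capital LLC → Cobalt Media Ltd (R3): 85% × 77% × 33% × 34% = 7.34349% of Granite Group plc.
Chain via Stonebridge Industries Corp. → Summit Services GmbH → Slate Partners LP (R3): 68% × 93% × 47% × 41% = 12.186348% of Granite Group plc.
Direct interest in Granite Group plc: 20%.
Aggregating (R1): 7.34349% + 12.186348% + 20% = 39.529838%.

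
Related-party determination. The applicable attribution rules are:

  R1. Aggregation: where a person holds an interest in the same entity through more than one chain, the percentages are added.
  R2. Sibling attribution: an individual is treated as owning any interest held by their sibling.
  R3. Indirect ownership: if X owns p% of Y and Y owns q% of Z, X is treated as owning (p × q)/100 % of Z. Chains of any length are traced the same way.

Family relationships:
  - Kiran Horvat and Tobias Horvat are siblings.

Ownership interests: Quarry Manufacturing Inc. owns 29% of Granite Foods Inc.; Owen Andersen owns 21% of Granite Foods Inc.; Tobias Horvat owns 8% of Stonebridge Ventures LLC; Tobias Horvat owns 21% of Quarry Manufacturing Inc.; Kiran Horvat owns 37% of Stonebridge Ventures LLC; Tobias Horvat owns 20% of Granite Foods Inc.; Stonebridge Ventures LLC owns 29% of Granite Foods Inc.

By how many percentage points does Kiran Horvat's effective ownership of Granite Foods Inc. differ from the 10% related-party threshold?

29.14

By sibling attribution (R2), Kiran Horvat is treated as also owning Tobias Horvat's interest in Stonebridge Ventures LLC, giving 37% + 8% = 45%.
By sibling attribution (R2), Kiran Horvat is treated as owning Tobias Horvat's 21% interest in Quarry Manufacturing Inc.
By sibling attribution (R2), Kiran Horvat is treated as owning Tobias Horvat's 20% interest in Granite Foods Inc.
Chain via Stonebridge Ventures LLC (R3): 45% × 29% = 13.05% of Granite Foods Inc.
Chain via Quarry Manufacturing Inc. (R3): 21% × 29% = 6.09% of Granite Foods Inc.
Direct interest in Granite Foods Inc: 20%.
Aggregating (R1): 13.05% + 6.09% + 20% = 39.14%.
39.14% exceeds the 10% threshold by 29.14 percentage points.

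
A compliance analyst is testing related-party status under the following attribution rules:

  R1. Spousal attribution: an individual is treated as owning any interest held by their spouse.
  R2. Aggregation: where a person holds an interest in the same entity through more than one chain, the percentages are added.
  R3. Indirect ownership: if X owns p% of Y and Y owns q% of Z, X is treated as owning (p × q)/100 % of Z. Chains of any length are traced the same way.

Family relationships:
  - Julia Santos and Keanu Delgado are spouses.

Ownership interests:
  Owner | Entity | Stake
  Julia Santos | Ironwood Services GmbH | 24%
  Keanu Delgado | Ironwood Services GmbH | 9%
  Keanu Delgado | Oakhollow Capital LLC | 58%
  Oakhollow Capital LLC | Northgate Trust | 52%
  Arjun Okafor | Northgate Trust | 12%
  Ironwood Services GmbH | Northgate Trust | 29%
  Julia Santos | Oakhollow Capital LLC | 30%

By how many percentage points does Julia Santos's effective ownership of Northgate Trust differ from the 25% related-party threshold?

By spousal attribution (R1), Julia Santos is treated as also owning Keanu Delgado's interest in Oakhollow Capital LLC, giving 30% + 58% = 88%.
By spousal attribution (R1), Julia Santos is treated as also owning Keanu Delgado's interest in Ironwood Services GmbH, giving 24% + 9% = 33%.
Chain via Oakhollow Capital LLC (R3): 88% × 52% = 45.76% of Northgate Trust.
Chain via Ironwood Services GmbH (R3): 33% × 29% = 9.57% of Northgate Trust.
Aggregating (R2): 45.76% + 9.57% = 55.33%.
55.33% exceeds the 25% threshold by 30.33 percentage points.

30.33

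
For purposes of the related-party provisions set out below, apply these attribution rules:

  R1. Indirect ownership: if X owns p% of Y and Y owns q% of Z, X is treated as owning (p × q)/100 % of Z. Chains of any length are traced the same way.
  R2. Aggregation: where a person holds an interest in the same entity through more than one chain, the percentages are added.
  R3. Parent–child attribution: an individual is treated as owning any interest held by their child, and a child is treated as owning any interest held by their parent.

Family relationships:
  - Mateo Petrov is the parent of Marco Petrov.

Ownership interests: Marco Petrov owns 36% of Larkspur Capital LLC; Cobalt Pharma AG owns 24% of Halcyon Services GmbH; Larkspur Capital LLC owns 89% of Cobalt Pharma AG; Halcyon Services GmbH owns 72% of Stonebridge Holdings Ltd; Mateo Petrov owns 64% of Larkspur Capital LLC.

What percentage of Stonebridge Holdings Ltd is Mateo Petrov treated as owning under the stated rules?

By parent–child attribution (R3), Mateo Petrov is treated as also owning Marco Petrov's interest in Larkspur Capital LLC, giving 64% + 36% = 100%.
Chain via Larkspur Capital LLC → Cobalt Pharma AG → Halcyon Services GmbH (R1): 100% × 89% × 24% × 72% = 15.3792% of Stonebridge Holdings Ltd.

15.3792%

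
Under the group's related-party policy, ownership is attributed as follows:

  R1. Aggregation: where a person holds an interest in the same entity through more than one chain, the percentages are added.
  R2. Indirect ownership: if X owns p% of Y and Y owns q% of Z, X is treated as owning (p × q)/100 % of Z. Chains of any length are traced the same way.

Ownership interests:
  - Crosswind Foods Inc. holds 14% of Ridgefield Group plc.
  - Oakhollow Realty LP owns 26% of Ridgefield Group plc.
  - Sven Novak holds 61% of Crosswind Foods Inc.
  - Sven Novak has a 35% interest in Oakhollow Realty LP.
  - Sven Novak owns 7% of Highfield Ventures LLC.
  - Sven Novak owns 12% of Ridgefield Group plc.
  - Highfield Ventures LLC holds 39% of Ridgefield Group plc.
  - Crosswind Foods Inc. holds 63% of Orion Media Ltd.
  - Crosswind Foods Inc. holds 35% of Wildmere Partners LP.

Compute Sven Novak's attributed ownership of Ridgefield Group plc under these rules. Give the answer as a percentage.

32.37%

Chain via Oakhollow Realty LP (R2): 35% × 26% = 9.1% of Ridgefield Group plc.
Chain via Highfield Ventures LLC (R2): 7% × 39% = 2.73% of Ridgefield Group plc.
Chain via Crosswind Foods Inc. (R2): 61% × 14% = 8.54% of Ridgefield Group plc.
Direct interest in Ridgefield Group plc: 12%.
Aggregating (R1): 9.1% + 2.73% + 8.54% + 12% = 32.37%.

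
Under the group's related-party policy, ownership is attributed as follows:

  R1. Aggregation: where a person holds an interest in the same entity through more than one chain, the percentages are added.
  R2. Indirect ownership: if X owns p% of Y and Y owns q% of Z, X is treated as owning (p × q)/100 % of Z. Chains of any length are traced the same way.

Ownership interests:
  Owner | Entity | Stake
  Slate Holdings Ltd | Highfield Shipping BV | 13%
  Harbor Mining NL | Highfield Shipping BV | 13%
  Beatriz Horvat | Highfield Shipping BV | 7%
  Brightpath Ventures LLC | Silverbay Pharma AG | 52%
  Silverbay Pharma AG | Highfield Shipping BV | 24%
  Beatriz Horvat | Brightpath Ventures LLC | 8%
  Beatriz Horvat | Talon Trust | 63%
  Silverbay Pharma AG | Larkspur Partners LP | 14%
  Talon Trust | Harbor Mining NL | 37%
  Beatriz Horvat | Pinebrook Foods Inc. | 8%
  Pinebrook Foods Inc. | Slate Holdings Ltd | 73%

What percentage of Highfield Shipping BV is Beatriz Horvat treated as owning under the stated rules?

Chain via Talon Trust → Harbor Mining NL (R2): 63% × 37% × 13% = 3.0303% of Highfield Shipping BV.
Chain via Brightpath Ventures LLC → Silverbay Pharma AG (R2): 8% × 52% × 24% = 0.9984% of Highfield Shipping BV.
Chain via Pinebrook Foods Inc. → Slate Holdings Ltd (R2): 8% × 73% × 13% = 0.7592% of Highfield Shipping BV.
Direct interest in Highfield Shipping BV: 7%.
Aggregating (R1): 3.0303% + 0.9984% + 0.7592% + 7% = 11.7879%.

11.7879%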